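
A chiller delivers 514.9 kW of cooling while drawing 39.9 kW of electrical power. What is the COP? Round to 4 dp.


COP = 514.9 / 39.9 = 12.9048

12.9048


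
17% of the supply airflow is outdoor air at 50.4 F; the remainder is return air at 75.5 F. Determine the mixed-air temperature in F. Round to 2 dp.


T_mix = 0.17*50.4 + 0.83*75.5 = 71.23 F

71.23 F


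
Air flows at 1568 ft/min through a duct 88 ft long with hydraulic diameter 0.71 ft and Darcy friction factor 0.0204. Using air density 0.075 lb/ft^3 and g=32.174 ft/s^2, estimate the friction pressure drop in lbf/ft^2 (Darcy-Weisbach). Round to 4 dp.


v_fps = 1568/60 = 26.1333 ft/s
dp = 0.0204*(88/0.71)*0.075*26.1333^2/(2*32.174) = 2.0127 lbf/ft^2

2.0127 lbf/ft^2


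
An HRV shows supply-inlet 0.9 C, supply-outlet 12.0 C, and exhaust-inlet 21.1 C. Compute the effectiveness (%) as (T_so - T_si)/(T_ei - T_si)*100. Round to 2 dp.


eff = (12.0-0.9)/(21.1-0.9)*100 = 54.95 %

54.95 %


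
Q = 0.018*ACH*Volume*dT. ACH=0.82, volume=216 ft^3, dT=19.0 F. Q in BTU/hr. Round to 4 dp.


Q = 0.018 * 0.82 * 216 * 19.0 = 60.5750 BTU/hr

60.5750 BTU/hr


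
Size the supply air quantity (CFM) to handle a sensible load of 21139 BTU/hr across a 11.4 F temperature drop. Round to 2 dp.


CFM = 21139 / (1.08 * 11.4) = 1716.94

1716.94 CFM


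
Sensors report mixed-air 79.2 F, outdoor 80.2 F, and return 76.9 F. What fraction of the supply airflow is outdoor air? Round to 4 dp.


frac = (79.2 - 76.9) / (80.2 - 76.9) = 0.6970

0.6970


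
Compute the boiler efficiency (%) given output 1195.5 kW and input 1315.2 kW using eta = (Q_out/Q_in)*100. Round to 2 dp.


eta = (1195.5/1315.2)*100 = 90.90 %

90.90 %


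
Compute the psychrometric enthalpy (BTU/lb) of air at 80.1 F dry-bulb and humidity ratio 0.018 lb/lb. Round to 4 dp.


h = 0.24*80.1 + 0.018*(1061+0.444*80.1) = 38.9622 BTU/lb

38.9622 BTU/lb


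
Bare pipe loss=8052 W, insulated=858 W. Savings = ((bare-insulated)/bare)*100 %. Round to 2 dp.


Savings = ((8052-858)/8052)*100 = 89.34 %

89.34 %


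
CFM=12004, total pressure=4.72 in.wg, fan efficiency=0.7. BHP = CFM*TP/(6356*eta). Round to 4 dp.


BHP = 12004 * 4.72 / (6356 * 0.7) = 12.7346 hp

12.7346 hp


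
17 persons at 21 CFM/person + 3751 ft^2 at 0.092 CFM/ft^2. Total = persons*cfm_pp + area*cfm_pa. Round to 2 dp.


Total = 17*21 + 3751*0.092 = 702.09 CFM

702.09 CFM


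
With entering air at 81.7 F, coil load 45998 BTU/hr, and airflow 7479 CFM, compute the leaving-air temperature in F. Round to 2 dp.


dT = 45998/(1.08*7479) = 5.6947
T_leave = 81.7 - 5.6947 = 76.01 F

76.01 F


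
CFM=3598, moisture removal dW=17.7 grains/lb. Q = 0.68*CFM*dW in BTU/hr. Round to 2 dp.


Q = 0.68 * 3598 * 17.7 = 43305.53 BTU/hr

43305.53 BTU/hr


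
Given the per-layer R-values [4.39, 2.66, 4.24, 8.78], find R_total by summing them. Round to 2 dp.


R_total = 4.39 + 2.66 + 4.24 + 8.78 = 20.07

20.07


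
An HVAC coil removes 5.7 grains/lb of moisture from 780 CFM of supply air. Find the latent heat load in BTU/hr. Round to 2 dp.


Q = 0.68 * 780 * 5.7 = 3023.28 BTU/hr

3023.28 BTU/hr


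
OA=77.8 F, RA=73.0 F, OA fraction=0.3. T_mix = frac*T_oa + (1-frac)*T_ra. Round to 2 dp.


T_mix = 0.3*77.8 + 0.7*73.0 = 74.44 F

74.44 F


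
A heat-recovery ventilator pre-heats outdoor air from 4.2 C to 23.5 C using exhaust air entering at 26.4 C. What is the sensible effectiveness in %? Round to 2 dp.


eff = (23.5-4.2)/(26.4-4.2)*100 = 86.94 %

86.94 %


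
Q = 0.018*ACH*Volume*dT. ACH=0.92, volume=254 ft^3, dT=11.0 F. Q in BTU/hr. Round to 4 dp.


Q = 0.018 * 0.92 * 254 * 11.0 = 46.2686 BTU/hr

46.2686 BTU/hr


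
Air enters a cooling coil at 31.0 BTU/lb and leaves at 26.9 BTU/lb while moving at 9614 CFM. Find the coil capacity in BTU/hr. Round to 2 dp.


Q = 4.5 * 9614 * (31.0 - 26.9) = 177378.30 BTU/hr

177378.30 BTU/hr


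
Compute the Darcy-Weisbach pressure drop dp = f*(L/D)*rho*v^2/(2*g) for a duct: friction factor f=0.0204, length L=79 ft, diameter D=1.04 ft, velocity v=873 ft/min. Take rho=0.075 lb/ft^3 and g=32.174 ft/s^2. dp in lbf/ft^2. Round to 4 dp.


v_fps = 873/60 = 14.55 ft/s
dp = 0.0204*(79/1.04)*0.075*14.55^2/(2*32.174) = 0.3824 lbf/ft^2

0.3824 lbf/ft^2


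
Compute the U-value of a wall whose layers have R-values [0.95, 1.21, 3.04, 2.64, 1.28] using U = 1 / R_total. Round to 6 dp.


R_total = 0.95 + 1.21 + 3.04 + 2.64 + 1.28 = 9.12
U = 1/9.12 = 0.109649

0.109649


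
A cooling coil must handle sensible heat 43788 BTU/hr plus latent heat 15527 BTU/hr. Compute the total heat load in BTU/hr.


Qt = 43788 + 15527 = 59315 BTU/hr

59315 BTU/hr


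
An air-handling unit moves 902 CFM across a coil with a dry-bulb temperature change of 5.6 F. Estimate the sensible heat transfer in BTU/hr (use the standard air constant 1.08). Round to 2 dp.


Q = 1.08 * 902 * 5.6 = 5455.30 BTU/hr

5455.30 BTU/hr


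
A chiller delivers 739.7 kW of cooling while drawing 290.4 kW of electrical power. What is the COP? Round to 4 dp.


COP = 739.7 / 290.4 = 2.5472

2.5472


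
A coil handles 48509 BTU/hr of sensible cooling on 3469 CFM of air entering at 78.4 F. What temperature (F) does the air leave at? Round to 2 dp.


dT = 48509/(1.08*3469) = 12.9477
T_leave = 78.4 - 12.9477 = 65.45 F

65.45 F


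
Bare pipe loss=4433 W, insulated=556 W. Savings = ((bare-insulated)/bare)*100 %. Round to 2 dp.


Savings = ((4433-556)/4433)*100 = 87.46 %

87.46 %


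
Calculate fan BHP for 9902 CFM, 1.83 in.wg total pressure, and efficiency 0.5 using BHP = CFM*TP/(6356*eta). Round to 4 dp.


BHP = 9902 * 1.83 / (6356 * 0.5) = 5.7019 hp

5.7019 hp


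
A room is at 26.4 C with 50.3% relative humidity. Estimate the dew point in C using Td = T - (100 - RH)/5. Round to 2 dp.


Td = 26.4 - (100-50.3)/5 = 16.46 C

16.46 C


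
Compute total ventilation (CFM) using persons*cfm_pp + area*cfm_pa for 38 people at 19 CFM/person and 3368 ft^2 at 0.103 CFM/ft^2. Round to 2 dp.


Total = 38*19 + 3368*0.103 = 1068.90 CFM

1068.90 CFM


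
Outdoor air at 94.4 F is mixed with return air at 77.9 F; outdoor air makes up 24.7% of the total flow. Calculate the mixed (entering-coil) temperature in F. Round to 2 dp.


T_mix = 77.9 + (24.7/100)*(94.4-77.9) = 81.98 F

81.98 F


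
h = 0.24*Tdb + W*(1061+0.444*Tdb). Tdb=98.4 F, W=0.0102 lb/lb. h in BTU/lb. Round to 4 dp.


h = 0.24*98.4 + 0.0102*(1061+0.444*98.4) = 34.8838 BTU/lb

34.8838 BTU/lb


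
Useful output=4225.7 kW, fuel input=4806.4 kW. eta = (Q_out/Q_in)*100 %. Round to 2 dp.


eta = (4225.7/4806.4)*100 = 87.92 %

87.92 %


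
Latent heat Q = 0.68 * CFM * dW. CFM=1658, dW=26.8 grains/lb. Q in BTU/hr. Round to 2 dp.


Q = 0.68 * 1658 * 26.8 = 30215.39 BTU/hr

30215.39 BTU/hr


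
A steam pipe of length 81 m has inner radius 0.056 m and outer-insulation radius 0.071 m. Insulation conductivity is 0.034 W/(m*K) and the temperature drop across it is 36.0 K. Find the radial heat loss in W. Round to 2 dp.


Q = 2*pi*0.034*81*36.0/ln(0.071/0.056) = 2624.80 W

2624.80 W


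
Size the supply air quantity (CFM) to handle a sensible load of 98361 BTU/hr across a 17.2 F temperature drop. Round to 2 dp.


CFM = 98361 / (1.08 * 17.2) = 5295.06

5295.06 CFM


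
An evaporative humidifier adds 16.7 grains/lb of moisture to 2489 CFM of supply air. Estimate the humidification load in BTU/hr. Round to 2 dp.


Q = 0.68 * 2489 * 16.7 = 28265.08 BTU/hr

28265.08 BTU/hr


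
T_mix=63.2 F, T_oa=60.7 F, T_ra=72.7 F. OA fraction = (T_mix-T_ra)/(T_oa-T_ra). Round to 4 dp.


frac = (63.2 - 72.7) / (60.7 - 72.7) = 0.7917

0.7917


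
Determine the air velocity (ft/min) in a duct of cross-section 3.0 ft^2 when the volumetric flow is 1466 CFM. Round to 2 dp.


V = 1466 / 3.0 = 488.67 ft/min

488.67 ft/min


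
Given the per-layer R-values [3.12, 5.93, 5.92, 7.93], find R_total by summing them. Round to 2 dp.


R_total = 3.12 + 5.93 + 5.92 + 7.93 = 22.90

22.90


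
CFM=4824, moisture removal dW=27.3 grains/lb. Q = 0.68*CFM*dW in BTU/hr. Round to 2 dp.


Q = 0.68 * 4824 * 27.3 = 89552.74 BTU/hr

89552.74 BTU/hr


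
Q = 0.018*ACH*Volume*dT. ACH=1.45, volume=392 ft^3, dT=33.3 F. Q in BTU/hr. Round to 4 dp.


Q = 0.018 * 1.45 * 392 * 33.3 = 340.6990 BTU/hr

340.6990 BTU/hr


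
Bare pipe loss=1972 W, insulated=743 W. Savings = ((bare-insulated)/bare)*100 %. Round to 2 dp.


Savings = ((1972-743)/1972)*100 = 62.32 %

62.32 %


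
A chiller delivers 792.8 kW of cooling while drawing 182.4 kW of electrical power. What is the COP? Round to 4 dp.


COP = 792.8 / 182.4 = 4.3465

4.3465


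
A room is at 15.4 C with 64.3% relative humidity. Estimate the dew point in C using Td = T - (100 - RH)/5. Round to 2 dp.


Td = 15.4 - (100-64.3)/5 = 8.26 C

8.26 C


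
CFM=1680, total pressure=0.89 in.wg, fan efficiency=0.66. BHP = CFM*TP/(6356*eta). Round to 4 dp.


BHP = 1680 * 0.89 / (6356 * 0.66) = 0.3564 hp

0.3564 hp


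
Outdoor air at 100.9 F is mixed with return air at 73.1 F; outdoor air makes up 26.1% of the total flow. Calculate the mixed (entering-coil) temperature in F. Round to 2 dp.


T_mix = 73.1 + (26.1/100)*(100.9-73.1) = 80.36 F

80.36 F


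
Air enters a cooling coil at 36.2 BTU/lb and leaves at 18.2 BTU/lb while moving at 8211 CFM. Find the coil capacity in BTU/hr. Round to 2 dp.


Q = 4.5 * 8211 * (36.2 - 18.2) = 665091.00 BTU/hr

665091.00 BTU/hr


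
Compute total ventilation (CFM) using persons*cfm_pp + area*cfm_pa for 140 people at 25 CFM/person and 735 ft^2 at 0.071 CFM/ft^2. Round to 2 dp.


Total = 140*25 + 735*0.071 = 3552.19 CFM

3552.19 CFM


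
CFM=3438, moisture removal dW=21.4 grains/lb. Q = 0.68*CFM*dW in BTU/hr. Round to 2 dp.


Q = 0.68 * 3438 * 21.4 = 50029.78 BTU/hr

50029.78 BTU/hr


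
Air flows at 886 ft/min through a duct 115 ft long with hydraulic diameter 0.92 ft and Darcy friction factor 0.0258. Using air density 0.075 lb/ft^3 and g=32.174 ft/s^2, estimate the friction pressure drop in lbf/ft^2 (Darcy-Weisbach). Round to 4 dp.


v_fps = 886/60 = 14.7667 ft/s
dp = 0.0258*(115/0.92)*0.075*14.7667^2/(2*32.174) = 0.8196 lbf/ft^2

0.8196 lbf/ft^2


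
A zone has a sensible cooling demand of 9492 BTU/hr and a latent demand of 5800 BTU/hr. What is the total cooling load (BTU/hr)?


Qt = 9492 + 5800 = 15292 BTU/hr

15292 BTU/hr


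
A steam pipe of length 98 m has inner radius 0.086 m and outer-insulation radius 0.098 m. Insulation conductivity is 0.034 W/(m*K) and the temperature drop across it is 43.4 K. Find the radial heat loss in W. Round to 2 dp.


Q = 2*pi*0.034*98*43.4/ln(0.098/0.086) = 6956.08 W

6956.08 W


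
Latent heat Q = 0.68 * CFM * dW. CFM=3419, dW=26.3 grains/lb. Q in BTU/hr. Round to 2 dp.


Q = 0.68 * 3419 * 26.3 = 61145.40 BTU/hr

61145.40 BTU/hr


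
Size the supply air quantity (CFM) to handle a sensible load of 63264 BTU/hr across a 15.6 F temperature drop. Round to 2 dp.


CFM = 63264 / (1.08 * 15.6) = 3754.99

3754.99 CFM


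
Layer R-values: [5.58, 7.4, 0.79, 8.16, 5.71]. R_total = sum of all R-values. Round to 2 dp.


R_total = 5.58 + 7.4 + 0.79 + 8.16 + 5.71 = 27.64

27.64


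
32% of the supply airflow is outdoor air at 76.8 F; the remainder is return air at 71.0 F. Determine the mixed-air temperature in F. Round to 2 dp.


T_mix = 0.32*76.8 + 0.68*71.0 = 72.86 F

72.86 F


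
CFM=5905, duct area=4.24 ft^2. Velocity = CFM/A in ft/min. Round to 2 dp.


V = 5905 / 4.24 = 1392.69 ft/min

1392.69 ft/min


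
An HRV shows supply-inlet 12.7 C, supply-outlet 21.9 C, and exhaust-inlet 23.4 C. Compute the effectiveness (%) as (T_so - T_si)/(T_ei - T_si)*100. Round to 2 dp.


eff = (21.9-12.7)/(23.4-12.7)*100 = 85.98 %

85.98 %


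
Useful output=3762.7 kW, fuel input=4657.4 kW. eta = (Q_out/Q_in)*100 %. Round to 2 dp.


eta = (3762.7/4657.4)*100 = 80.79 %

80.79 %


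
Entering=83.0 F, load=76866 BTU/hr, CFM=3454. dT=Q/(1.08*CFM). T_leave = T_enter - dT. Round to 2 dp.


dT = 76866/(1.08*3454) = 20.6057
T_leave = 83.0 - 20.6057 = 62.39 F

62.39 F


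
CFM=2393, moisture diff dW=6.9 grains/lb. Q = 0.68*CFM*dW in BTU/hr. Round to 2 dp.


Q = 0.68 * 2393 * 6.9 = 11227.96 BTU/hr

11227.96 BTU/hr


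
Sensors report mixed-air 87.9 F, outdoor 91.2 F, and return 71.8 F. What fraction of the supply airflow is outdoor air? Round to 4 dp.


frac = (87.9 - 71.8) / (91.2 - 71.8) = 0.8299

0.8299


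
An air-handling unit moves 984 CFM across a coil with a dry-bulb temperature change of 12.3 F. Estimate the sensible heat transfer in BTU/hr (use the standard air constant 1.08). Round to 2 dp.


Q = 1.08 * 984 * 12.3 = 13071.46 BTU/hr

13071.46 BTU/hr


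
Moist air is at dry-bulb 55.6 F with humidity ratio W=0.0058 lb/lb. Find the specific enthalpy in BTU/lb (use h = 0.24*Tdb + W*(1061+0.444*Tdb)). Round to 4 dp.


h = 0.24*55.6 + 0.0058*(1061+0.444*55.6) = 19.6410 BTU/lb

19.6410 BTU/lb


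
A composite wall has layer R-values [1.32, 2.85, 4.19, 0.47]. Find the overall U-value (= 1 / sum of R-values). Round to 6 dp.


R_total = 1.32 + 2.85 + 4.19 + 0.47 = 8.83
U = 1/8.83 = 0.113250

0.113250


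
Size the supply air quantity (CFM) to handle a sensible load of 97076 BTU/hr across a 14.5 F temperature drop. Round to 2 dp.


CFM = 97076 / (1.08 * 14.5) = 6198.98

6198.98 CFM


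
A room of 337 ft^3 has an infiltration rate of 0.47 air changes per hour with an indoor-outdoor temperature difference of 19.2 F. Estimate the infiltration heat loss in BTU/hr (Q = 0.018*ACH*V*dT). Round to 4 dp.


Q = 0.018 * 0.47 * 337 * 19.2 = 54.7396 BTU/hr

54.7396 BTU/hr


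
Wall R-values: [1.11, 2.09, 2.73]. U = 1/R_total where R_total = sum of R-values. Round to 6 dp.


R_total = 1.11 + 2.09 + 2.73 = 5.93
U = 1/5.93 = 0.168634

0.168634


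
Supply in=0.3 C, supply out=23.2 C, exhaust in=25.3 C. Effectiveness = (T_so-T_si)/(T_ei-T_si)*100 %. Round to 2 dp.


eff = (23.2-0.3)/(25.3-0.3)*100 = 91.60 %

91.60 %


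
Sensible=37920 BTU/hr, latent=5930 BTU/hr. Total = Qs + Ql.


Qt = 37920 + 5930 = 43850 BTU/hr

43850 BTU/hr


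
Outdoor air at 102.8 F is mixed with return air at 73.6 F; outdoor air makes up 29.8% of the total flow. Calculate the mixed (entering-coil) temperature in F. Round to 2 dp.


T_mix = 73.6 + (29.8/100)*(102.8-73.6) = 82.30 F

82.30 F


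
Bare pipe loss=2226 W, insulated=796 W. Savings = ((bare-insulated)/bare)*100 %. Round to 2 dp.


Savings = ((2226-796)/2226)*100 = 64.24 %

64.24 %


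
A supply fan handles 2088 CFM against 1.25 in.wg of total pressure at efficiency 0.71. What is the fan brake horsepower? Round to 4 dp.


BHP = 2088 * 1.25 / (6356 * 0.71) = 0.5784 hp

0.5784 hp


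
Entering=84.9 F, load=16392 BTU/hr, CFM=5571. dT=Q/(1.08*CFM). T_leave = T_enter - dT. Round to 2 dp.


dT = 16392/(1.08*5571) = 2.7244
T_leave = 84.9 - 2.7244 = 82.18 F

82.18 F


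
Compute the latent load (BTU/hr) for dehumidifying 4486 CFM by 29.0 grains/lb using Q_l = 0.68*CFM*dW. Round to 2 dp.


Q = 0.68 * 4486 * 29.0 = 88463.92 BTU/hr

88463.92 BTU/hr


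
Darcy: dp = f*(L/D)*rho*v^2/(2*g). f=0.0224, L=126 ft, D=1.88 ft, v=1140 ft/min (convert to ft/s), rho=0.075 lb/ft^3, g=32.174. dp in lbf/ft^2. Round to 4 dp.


v_fps = 1140/60 = 19.0 ft/s
dp = 0.0224*(126/1.88)*0.075*19.0^2/(2*32.174) = 0.6317 lbf/ft^2

0.6317 lbf/ft^2


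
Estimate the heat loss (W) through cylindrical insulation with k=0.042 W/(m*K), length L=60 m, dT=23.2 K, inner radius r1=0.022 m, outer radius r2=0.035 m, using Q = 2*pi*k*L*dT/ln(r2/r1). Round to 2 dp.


Q = 2*pi*0.042*60*23.2/ln(0.035/0.022) = 791.16 W

791.16 W


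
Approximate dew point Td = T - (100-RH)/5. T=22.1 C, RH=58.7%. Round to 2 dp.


Td = 22.1 - (100-58.7)/5 = 13.84 C

13.84 C


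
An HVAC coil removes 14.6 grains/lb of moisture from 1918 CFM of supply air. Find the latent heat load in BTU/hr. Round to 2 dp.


Q = 0.68 * 1918 * 14.6 = 19041.90 BTU/hr

19041.90 BTU/hr


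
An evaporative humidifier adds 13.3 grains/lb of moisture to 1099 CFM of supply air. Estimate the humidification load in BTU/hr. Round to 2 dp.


Q = 0.68 * 1099 * 13.3 = 9939.36 BTU/hr

9939.36 BTU/hr


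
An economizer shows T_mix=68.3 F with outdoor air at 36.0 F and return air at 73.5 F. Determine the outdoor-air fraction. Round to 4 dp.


frac = (68.3 - 73.5) / (36.0 - 73.5) = 0.1387

0.1387


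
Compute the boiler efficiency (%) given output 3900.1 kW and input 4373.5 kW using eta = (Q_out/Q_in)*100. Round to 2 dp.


eta = (3900.1/4373.5)*100 = 89.18 %

89.18 %


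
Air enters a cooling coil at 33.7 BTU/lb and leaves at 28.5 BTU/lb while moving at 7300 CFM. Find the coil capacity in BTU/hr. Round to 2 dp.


Q = 4.5 * 7300 * (33.7 - 28.5) = 170820.00 BTU/hr

170820.00 BTU/hr


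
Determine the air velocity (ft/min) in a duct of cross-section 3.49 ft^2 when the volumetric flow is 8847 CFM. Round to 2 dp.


V = 8847 / 3.49 = 2534.96 ft/min

2534.96 ft/min


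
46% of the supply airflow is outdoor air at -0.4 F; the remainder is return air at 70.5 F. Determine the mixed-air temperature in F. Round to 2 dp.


T_mix = 0.46*(-0.4) + 0.54*70.5 = 37.89 F

37.89 F


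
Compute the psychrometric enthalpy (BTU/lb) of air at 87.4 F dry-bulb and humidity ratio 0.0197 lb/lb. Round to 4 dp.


h = 0.24*87.4 + 0.0197*(1061+0.444*87.4) = 42.6422 BTU/lb

42.6422 BTU/lb


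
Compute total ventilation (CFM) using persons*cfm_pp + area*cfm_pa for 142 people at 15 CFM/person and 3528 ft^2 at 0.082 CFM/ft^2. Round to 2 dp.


Total = 142*15 + 3528*0.082 = 2419.30 CFM

2419.30 CFM


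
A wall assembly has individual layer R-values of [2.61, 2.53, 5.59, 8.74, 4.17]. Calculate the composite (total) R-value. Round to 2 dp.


R_total = 2.61 + 2.53 + 5.59 + 8.74 + 4.17 = 23.64

23.64


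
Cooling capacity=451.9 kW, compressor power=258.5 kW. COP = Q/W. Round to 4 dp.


COP = 451.9 / 258.5 = 1.7482

1.7482


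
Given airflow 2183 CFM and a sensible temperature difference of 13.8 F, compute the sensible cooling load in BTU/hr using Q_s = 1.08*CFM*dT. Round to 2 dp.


Q = 1.08 * 2183 * 13.8 = 32535.43 BTU/hr

32535.43 BTU/hr


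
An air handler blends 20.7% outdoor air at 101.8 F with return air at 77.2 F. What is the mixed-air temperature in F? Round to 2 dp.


T_mix = 77.2 + (20.7/100)*(101.8-77.2) = 82.29 F

82.29 F


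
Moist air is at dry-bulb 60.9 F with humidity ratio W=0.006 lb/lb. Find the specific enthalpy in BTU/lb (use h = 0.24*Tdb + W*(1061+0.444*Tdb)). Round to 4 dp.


h = 0.24*60.9 + 0.006*(1061+0.444*60.9) = 21.1442 BTU/lb

21.1442 BTU/lb


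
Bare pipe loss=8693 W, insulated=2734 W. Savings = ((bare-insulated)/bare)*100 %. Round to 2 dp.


Savings = ((8693-2734)/8693)*100 = 68.55 %

68.55 %


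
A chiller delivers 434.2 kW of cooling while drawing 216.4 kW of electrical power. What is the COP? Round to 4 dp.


COP = 434.2 / 216.4 = 2.0065

2.0065


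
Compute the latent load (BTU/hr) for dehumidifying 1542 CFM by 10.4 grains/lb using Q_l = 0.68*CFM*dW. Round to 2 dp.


Q = 0.68 * 1542 * 10.4 = 10905.02 BTU/hr

10905.02 BTU/hr


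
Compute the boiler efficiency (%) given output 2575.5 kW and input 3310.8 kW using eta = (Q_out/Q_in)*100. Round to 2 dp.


eta = (2575.5/3310.8)*100 = 77.79 %

77.79 %


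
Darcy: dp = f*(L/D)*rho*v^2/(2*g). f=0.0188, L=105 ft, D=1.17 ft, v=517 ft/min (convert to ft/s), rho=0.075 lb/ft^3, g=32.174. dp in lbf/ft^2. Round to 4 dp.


v_fps = 517/60 = 8.6167 ft/s
dp = 0.0188*(105/1.17)*0.075*8.6167^2/(2*32.174) = 0.1460 lbf/ft^2

0.1460 lbf/ft^2


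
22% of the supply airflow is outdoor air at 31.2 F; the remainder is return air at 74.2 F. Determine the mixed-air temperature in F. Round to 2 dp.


T_mix = 0.22*31.2 + 0.78*74.2 = 64.74 F

64.74 F


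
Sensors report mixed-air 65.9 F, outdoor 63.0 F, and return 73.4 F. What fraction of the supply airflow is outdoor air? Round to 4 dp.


frac = (65.9 - 73.4) / (63.0 - 73.4) = 0.7212

0.7212


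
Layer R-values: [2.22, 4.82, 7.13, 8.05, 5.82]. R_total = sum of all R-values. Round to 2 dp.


R_total = 2.22 + 4.82 + 7.13 + 8.05 + 5.82 = 28.04

28.04


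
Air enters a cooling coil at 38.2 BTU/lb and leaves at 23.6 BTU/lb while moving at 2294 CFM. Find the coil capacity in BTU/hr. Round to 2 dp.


Q = 4.5 * 2294 * (38.2 - 23.6) = 150715.80 BTU/hr

150715.80 BTU/hr


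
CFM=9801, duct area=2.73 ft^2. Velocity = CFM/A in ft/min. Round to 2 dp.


V = 9801 / 2.73 = 3590.11 ft/min

3590.11 ft/min


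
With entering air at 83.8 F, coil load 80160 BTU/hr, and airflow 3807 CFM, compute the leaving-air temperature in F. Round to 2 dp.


dT = 80160/(1.08*3807) = 19.4962
T_leave = 83.8 - 19.4962 = 64.30 F

64.30 F


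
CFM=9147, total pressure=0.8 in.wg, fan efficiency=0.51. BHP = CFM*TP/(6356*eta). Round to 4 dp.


BHP = 9147 * 0.8 / (6356 * 0.51) = 2.2574 hp

2.2574 hp


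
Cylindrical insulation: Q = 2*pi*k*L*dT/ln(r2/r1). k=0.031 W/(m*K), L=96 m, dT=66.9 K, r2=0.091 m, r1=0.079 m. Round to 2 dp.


Q = 2*pi*0.031*96*66.9/ln(0.091/0.079) = 8846.14 W

8846.14 W


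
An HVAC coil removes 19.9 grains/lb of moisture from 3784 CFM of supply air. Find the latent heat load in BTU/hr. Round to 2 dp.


Q = 0.68 * 3784 * 19.9 = 51205.09 BTU/hr

51205.09 BTU/hr


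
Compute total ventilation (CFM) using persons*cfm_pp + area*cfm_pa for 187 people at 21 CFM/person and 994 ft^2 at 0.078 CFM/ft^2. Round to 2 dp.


Total = 187*21 + 994*0.078 = 4004.53 CFM

4004.53 CFM


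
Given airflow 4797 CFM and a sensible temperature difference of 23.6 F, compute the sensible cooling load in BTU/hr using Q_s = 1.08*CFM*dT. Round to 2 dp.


Q = 1.08 * 4797 * 23.6 = 122265.94 BTU/hr

122265.94 BTU/hr


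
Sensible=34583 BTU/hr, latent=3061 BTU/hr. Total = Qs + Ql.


Qt = 34583 + 3061 = 37644 BTU/hr

37644 BTU/hr


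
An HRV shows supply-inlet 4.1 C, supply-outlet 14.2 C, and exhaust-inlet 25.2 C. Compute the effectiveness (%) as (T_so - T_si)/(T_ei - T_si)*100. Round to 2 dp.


eff = (14.2-4.1)/(25.2-4.1)*100 = 47.87 %

47.87 %


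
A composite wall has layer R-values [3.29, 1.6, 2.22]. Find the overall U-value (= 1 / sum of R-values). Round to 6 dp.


R_total = 3.29 + 1.6 + 2.22 = 7.11
U = 1/7.11 = 0.140647

0.140647


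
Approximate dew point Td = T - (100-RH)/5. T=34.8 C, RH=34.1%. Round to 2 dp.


Td = 34.8 - (100-34.1)/5 = 21.62 C

21.62 C


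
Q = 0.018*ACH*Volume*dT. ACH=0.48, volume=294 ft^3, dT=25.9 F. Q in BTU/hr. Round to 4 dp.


Q = 0.018 * 0.48 * 294 * 25.9 = 65.7901 BTU/hr

65.7901 BTU/hr


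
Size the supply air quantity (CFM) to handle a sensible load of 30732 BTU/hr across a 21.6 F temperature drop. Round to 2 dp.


CFM = 30732 / (1.08 * 21.6) = 1317.39

1317.39 CFM


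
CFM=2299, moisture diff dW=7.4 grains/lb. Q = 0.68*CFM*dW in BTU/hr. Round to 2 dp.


Q = 0.68 * 2299 * 7.4 = 11568.57 BTU/hr

11568.57 BTU/hr


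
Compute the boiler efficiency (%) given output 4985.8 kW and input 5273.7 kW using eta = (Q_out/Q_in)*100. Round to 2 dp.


eta = (4985.8/5273.7)*100 = 94.54 %

94.54 %


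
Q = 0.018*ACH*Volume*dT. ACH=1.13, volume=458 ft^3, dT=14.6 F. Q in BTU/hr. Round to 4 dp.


Q = 0.018 * 1.13 * 458 * 14.6 = 136.0095 BTU/hr

136.0095 BTU/hr


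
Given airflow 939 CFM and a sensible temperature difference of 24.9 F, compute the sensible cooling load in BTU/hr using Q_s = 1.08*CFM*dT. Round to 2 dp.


Q = 1.08 * 939 * 24.9 = 25251.59 BTU/hr

25251.59 BTU/hr


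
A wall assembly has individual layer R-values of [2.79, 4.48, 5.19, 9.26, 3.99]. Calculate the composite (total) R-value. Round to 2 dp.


R_total = 2.79 + 4.48 + 5.19 + 9.26 + 3.99 = 25.71

25.71


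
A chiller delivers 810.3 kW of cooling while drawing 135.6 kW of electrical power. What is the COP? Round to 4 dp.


COP = 810.3 / 135.6 = 5.9757

5.9757


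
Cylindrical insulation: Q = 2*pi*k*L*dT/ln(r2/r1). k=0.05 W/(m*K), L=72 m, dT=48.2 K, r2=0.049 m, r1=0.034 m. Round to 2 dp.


Q = 2*pi*0.05*72*48.2/ln(0.049/0.034) = 2983.25 W

2983.25 W


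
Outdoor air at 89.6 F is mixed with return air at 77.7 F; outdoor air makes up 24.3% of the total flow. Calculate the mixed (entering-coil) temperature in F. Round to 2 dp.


T_mix = 77.7 + (24.3/100)*(89.6-77.7) = 80.59 F

80.59 F


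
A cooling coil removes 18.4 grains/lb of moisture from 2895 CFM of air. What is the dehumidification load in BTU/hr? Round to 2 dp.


Q = 0.68 * 2895 * 18.4 = 36222.24 BTU/hr

36222.24 BTU/hr


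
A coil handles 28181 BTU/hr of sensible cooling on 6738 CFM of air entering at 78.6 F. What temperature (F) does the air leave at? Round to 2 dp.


dT = 28181/(1.08*6738) = 3.8726
T_leave = 78.6 - 3.8726 = 74.73 F

74.73 F


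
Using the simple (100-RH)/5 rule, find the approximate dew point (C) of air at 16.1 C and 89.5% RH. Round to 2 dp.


Td = 16.1 - (100-89.5)/5 = 14.00 C

14.00 C


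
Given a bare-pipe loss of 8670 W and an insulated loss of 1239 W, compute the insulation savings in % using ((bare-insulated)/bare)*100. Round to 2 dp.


Savings = ((8670-1239)/8670)*100 = 85.71 %

85.71 %


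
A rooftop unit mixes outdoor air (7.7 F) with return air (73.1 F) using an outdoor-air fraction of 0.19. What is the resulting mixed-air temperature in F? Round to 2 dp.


T_mix = 0.19*7.7 + 0.81*73.1 = 60.67 F

60.67 F


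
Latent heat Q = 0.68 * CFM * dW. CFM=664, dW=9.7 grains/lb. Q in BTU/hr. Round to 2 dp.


Q = 0.68 * 664 * 9.7 = 4379.74 BTU/hr

4379.74 BTU/hr


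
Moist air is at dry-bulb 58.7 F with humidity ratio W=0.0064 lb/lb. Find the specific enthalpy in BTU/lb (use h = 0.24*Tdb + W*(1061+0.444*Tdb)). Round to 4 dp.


h = 0.24*58.7 + 0.0064*(1061+0.444*58.7) = 21.0452 BTU/lb

21.0452 BTU/lb


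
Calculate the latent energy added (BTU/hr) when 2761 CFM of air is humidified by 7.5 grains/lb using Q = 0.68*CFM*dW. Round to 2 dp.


Q = 0.68 * 2761 * 7.5 = 14081.10 BTU/hr

14081.10 BTU/hr


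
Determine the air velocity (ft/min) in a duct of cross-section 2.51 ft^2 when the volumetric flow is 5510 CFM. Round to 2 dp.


V = 5510 / 2.51 = 2195.22 ft/min

2195.22 ft/min


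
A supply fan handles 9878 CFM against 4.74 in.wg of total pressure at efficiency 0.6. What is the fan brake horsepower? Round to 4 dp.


BHP = 9878 * 4.74 / (6356 * 0.6) = 12.2776 hp

12.2776 hp


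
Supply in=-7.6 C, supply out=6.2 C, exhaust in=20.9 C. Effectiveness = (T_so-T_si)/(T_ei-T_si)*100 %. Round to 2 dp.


eff = (6.2-(-7.6))/(20.9-(-7.6))*100 = 48.42 %

48.42 %


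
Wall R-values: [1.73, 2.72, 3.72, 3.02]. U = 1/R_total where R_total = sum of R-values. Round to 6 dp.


R_total = 1.73 + 2.72 + 3.72 + 3.02 = 11.19
U = 1/11.19 = 0.089366

0.089366


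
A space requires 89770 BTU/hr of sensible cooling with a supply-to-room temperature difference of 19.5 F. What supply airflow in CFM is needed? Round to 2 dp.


CFM = 89770 / (1.08 * 19.5) = 4262.58

4262.58 CFM


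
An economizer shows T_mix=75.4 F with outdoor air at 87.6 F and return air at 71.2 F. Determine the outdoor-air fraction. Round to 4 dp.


frac = (75.4 - 71.2) / (87.6 - 71.2) = 0.2561

0.2561


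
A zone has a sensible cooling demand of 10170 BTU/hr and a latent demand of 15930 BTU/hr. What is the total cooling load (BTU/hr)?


Qt = 10170 + 15930 = 26100 BTU/hr

26100 BTU/hr


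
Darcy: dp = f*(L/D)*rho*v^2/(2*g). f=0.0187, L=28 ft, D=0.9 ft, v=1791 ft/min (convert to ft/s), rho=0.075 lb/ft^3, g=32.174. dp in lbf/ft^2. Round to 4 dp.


v_fps = 1791/60 = 29.85 ft/s
dp = 0.0187*(28/0.9)*0.075*29.85^2/(2*32.174) = 0.6042 lbf/ft^2

0.6042 lbf/ft^2


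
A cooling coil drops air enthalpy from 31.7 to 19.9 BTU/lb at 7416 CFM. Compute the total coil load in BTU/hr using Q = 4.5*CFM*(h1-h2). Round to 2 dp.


Q = 4.5 * 7416 * (31.7 - 19.9) = 393789.60 BTU/hr

393789.60 BTU/hr


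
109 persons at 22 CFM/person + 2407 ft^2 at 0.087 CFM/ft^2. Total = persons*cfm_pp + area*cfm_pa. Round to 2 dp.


Total = 109*22 + 2407*0.087 = 2607.41 CFM

2607.41 CFM


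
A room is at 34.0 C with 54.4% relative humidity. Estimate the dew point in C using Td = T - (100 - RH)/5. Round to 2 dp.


Td = 34.0 - (100-54.4)/5 = 24.88 C

24.88 C


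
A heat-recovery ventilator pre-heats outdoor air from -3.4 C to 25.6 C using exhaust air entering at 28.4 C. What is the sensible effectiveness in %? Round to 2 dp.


eff = (25.6-(-3.4))/(28.4-(-3.4))*100 = 91.19 %

91.19 %


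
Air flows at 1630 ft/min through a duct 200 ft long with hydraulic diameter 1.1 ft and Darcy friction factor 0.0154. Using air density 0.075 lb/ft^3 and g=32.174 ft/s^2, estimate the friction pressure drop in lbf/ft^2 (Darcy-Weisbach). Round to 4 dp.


v_fps = 1630/60 = 27.1667 ft/s
dp = 0.0154*(200/1.1)*0.075*27.1667^2/(2*32.174) = 2.4086 lbf/ft^2

2.4086 lbf/ft^2


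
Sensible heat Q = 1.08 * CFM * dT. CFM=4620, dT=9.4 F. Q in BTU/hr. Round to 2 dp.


Q = 1.08 * 4620 * 9.4 = 46902.24 BTU/hr

46902.24 BTU/hr


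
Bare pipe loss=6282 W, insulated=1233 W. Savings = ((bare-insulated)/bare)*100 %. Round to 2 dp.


Savings = ((6282-1233)/6282)*100 = 80.37 %

80.37 %


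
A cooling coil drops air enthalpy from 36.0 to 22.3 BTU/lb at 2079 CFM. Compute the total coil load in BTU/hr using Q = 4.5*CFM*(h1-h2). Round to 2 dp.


Q = 4.5 * 2079 * (36.0 - 22.3) = 128170.35 BTU/hr

128170.35 BTU/hr


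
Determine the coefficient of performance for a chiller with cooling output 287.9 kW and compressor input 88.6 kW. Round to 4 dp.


COP = 287.9 / 88.6 = 3.2494

3.2494


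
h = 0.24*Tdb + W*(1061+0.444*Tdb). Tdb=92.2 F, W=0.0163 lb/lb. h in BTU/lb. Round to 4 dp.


h = 0.24*92.2 + 0.0163*(1061+0.444*92.2) = 40.0896 BTU/lb

40.0896 BTU/lb


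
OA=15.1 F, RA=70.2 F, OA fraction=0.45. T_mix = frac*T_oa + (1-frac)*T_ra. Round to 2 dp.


T_mix = 0.45*15.1 + 0.55*70.2 = 45.41 F

45.41 F


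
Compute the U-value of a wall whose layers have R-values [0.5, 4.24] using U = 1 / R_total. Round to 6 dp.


R_total = 0.5 + 4.24 = 4.74
U = 1/4.74 = 0.210970

0.210970


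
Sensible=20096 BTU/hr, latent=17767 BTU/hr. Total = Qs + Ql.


Qt = 20096 + 17767 = 37863 BTU/hr

37863 BTU/hr


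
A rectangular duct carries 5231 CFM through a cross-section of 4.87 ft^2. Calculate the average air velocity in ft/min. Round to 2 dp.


V = 5231 / 4.87 = 1074.13 ft/min

1074.13 ft/min


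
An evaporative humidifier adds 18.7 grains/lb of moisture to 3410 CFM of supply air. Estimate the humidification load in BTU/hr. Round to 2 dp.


Q = 0.68 * 3410 * 18.7 = 43361.56 BTU/hr

43361.56 BTU/hr


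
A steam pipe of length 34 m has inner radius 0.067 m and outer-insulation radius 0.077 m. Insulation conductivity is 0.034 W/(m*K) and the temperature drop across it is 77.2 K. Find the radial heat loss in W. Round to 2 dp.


Q = 2*pi*0.034*34*77.2/ln(0.077/0.067) = 4030.77 W

4030.77 W


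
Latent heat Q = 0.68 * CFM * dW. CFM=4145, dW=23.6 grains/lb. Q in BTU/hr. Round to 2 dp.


Q = 0.68 * 4145 * 23.6 = 66518.96 BTU/hr

66518.96 BTU/hr


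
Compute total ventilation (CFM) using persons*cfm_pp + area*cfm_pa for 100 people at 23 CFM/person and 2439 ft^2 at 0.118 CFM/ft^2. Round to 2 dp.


Total = 100*23 + 2439*0.118 = 2587.80 CFM

2587.80 CFM


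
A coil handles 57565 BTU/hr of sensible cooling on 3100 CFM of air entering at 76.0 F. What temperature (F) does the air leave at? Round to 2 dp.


dT = 57565/(1.08*3100) = 17.1938
T_leave = 76.0 - 17.1938 = 58.81 F

58.81 F


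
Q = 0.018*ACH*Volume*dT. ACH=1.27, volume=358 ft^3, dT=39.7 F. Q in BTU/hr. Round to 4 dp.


Q = 0.018 * 1.27 * 358 * 39.7 = 324.9000 BTU/hr

324.9000 BTU/hr


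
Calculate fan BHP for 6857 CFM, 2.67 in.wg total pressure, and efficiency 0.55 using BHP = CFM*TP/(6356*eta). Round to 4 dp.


BHP = 6857 * 2.67 / (6356 * 0.55) = 5.2372 hp

5.2372 hp


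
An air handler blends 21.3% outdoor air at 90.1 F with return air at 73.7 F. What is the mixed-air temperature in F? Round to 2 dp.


T_mix = 73.7 + (21.3/100)*(90.1-73.7) = 77.19 F

77.19 F


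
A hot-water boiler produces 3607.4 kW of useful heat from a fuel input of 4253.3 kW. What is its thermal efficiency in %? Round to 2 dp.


eta = (3607.4/4253.3)*100 = 84.81 %

84.81 %


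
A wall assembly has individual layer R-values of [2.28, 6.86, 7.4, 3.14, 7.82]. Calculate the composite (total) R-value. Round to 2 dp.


R_total = 2.28 + 6.86 + 7.4 + 3.14 + 7.82 = 27.50

27.50


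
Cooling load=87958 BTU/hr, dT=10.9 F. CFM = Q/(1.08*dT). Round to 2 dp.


CFM = 87958 / (1.08 * 10.9) = 7471.80

7471.80 CFM


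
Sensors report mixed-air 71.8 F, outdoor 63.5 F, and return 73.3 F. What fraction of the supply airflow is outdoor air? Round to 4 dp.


frac = (71.8 - 73.3) / (63.5 - 73.3) = 0.1531

0.1531


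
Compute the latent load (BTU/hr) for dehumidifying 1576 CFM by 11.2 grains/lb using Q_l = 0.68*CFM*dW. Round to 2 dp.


Q = 0.68 * 1576 * 11.2 = 12002.82 BTU/hr

12002.82 BTU/hr


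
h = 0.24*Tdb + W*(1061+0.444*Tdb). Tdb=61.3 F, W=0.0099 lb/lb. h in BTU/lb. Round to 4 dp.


h = 0.24*61.3 + 0.0099*(1061+0.444*61.3) = 25.4854 BTU/lb

25.4854 BTU/lb


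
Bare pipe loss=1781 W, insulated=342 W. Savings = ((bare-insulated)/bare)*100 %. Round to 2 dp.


Savings = ((1781-342)/1781)*100 = 80.80 %

80.80 %


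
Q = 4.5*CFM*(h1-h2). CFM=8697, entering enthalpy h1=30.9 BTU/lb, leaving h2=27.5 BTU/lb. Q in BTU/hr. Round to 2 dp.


Q = 4.5 * 8697 * (30.9 - 27.5) = 133064.10 BTU/hr

133064.10 BTU/hr


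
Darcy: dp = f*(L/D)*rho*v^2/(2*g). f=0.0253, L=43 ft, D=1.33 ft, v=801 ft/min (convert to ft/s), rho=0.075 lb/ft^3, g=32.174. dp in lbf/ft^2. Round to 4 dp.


v_fps = 801/60 = 13.35 ft/s
dp = 0.0253*(43/1.33)*0.075*13.35^2/(2*32.174) = 0.1699 lbf/ft^2

0.1699 lbf/ft^2


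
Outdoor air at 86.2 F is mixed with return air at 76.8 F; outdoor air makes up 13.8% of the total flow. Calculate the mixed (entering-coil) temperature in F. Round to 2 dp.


T_mix = 76.8 + (13.8/100)*(86.2-76.8) = 78.10 F

78.10 F


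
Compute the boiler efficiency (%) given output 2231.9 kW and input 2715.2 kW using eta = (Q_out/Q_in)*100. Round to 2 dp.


eta = (2231.9/2715.2)*100 = 82.20 %

82.20 %


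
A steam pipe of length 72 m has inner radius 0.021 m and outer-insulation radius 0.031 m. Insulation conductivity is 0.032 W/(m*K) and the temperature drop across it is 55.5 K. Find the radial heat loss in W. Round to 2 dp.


Q = 2*pi*0.032*72*55.5/ln(0.031/0.021) = 2062.94 W

2062.94 W


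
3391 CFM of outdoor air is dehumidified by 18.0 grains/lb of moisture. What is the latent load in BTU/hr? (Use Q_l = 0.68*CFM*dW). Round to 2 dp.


Q = 0.68 * 3391 * 18.0 = 41505.84 BTU/hr

41505.84 BTU/hr


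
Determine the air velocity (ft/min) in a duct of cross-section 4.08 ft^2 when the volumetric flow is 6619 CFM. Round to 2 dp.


V = 6619 / 4.08 = 1622.30 ft/min

1622.30 ft/min


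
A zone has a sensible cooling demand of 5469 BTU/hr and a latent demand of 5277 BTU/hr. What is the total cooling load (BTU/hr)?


Qt = 5469 + 5277 = 10746 BTU/hr

10746 BTU/hr


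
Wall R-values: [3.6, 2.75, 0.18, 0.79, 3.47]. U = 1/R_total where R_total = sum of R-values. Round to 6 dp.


R_total = 3.6 + 2.75 + 0.18 + 0.79 + 3.47 = 10.79
U = 1/10.79 = 0.092678

0.092678


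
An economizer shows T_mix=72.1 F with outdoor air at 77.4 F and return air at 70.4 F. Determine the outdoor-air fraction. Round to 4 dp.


frac = (72.1 - 70.4) / (77.4 - 70.4) = 0.2429

0.2429


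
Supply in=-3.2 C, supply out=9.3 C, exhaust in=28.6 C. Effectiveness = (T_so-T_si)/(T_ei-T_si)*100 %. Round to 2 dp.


eff = (9.3-(-3.2))/(28.6-(-3.2))*100 = 39.31 %

39.31 %


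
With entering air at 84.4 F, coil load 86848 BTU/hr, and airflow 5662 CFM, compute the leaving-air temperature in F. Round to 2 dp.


dT = 86848/(1.08*5662) = 14.2025
T_leave = 84.4 - 14.2025 = 70.20 F

70.20 F


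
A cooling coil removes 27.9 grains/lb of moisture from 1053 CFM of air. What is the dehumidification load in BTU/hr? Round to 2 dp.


Q = 0.68 * 1053 * 27.9 = 19977.52 BTU/hr

19977.52 BTU/hr


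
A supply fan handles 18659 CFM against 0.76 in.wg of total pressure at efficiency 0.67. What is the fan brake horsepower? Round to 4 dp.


BHP = 18659 * 0.76 / (6356 * 0.67) = 3.3300 hp

3.3300 hp


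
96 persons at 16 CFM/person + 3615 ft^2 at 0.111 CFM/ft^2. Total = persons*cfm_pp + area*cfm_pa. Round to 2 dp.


Total = 96*16 + 3615*0.111 = 1937.27 CFM

1937.27 CFM


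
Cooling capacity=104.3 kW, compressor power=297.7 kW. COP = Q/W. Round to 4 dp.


COP = 104.3 / 297.7 = 0.3504

0.3504


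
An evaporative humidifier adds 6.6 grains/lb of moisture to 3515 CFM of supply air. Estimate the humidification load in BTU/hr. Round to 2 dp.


Q = 0.68 * 3515 * 6.6 = 15775.32 BTU/hr

15775.32 BTU/hr


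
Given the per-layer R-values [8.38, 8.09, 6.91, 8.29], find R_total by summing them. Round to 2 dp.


R_total = 8.38 + 8.09 + 6.91 + 8.29 = 31.67

31.67


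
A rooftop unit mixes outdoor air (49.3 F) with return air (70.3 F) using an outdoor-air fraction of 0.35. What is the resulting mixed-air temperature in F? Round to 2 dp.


T_mix = 0.35*49.3 + 0.65*70.3 = 62.95 F

62.95 F


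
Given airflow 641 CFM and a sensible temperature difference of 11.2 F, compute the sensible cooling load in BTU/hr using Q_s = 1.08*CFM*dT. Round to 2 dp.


Q = 1.08 * 641 * 11.2 = 7753.54 BTU/hr

7753.54 BTU/hr


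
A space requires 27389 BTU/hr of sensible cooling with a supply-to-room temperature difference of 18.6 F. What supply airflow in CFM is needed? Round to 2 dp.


CFM = 27389 / (1.08 * 18.6) = 1363.45

1363.45 CFM


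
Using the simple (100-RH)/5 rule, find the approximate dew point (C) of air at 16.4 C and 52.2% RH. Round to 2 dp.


Td = 16.4 - (100-52.2)/5 = 6.84 C

6.84 C


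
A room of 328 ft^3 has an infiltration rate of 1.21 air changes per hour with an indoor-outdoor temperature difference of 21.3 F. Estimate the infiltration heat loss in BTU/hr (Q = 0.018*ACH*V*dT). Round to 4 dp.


Q = 0.018 * 1.21 * 328 * 21.3 = 152.1638 BTU/hr

152.1638 BTU/hr


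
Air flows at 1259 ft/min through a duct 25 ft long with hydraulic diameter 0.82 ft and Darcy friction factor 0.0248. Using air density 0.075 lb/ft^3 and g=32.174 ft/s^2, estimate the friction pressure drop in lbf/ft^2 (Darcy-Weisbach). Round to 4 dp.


v_fps = 1259/60 = 20.9833 ft/s
dp = 0.0248*(25/0.82)*0.075*20.9833^2/(2*32.174) = 0.3880 lbf/ft^2

0.3880 lbf/ft^2


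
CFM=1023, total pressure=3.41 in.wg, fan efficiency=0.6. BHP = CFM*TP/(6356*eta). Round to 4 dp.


BHP = 1023 * 3.41 / (6356 * 0.6) = 0.9147 hp

0.9147 hp


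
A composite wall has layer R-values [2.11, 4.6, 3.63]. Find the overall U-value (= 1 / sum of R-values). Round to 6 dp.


R_total = 2.11 + 4.6 + 3.63 = 10.34
U = 1/10.34 = 0.096712

0.096712


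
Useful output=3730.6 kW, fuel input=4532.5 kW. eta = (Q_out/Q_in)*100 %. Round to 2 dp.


eta = (3730.6/4532.5)*100 = 82.31 %

82.31 %


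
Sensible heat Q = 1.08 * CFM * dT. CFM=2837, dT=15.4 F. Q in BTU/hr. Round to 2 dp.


Q = 1.08 * 2837 * 15.4 = 47184.98 BTU/hr

47184.98 BTU/hr


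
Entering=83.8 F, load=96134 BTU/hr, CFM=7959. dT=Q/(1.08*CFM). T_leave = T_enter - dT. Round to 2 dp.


dT = 96134/(1.08*7959) = 11.1839
T_leave = 83.8 - 11.1839 = 72.62 F

72.62 F
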